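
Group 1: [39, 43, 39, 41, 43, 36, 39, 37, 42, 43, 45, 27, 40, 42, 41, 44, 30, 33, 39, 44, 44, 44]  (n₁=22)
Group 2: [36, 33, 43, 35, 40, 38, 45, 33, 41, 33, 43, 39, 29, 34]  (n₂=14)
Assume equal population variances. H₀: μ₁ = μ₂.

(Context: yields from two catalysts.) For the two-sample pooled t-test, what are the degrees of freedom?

degrees of freedom = 34

df = n₁ + n₂ − 2 = 22 + 14 − 2 = 34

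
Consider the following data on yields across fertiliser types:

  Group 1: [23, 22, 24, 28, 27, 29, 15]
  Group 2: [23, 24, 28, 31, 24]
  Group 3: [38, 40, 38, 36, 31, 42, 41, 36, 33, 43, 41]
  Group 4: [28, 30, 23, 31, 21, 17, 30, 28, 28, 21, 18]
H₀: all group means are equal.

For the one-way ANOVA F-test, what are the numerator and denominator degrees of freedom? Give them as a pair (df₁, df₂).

k = 4 groups, N = 34 total
df = (k−1, N−k) = (4−1, 34−4) = (3, 30)

degrees of freedom = [3, 30]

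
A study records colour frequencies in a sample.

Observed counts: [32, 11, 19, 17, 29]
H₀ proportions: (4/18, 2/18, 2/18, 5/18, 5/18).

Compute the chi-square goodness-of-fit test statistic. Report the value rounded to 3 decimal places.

test statistic = 12.500

n = 108; E_i = n·p_i = [24.00, 12.00, 12.00, 30.00, 30.00]
χ² = (32−24.00)²/24.00 + (11−12.00)²/12.00 + (19−12.00)²/12.00 + (17−30.00)²/30.00 + (29−30.00)²/30.00 = 12.5000
df = 4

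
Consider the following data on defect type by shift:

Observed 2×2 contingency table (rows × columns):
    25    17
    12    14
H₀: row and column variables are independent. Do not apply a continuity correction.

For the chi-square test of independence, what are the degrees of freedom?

degrees of freedom = 1

df = (r−1)(c−1) = (2−1)·(2−1) = 1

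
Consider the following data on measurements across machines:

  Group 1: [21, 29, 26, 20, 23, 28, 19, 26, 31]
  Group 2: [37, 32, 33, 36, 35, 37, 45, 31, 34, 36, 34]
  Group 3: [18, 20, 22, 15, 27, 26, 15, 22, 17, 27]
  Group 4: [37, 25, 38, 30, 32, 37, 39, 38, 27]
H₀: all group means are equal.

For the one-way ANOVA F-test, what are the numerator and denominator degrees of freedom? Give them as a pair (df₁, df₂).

degrees of freedom = [3, 35]

k = 4 groups, N = 39 total
df = (k−1, N−k) = (4−1, 39−4) = (3, 35)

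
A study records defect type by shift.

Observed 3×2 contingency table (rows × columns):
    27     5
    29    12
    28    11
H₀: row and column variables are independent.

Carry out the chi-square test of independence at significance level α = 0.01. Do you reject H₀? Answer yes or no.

Row totals [32, 41, 39], col totals [84, 28], n=112
χ² = (27−24.00)²/24.00 + (5−8.00)²/8.00 + (29−30.75)²/30.75 + (12−10.25)²/10.25 + (28−29.25)²/29.25 + (11−9.75)²/9.75 = 2.1120
df = 2
p-value (upper-tail) = 0.34784
At α=0.01: p ≥ α → fail to reject H₀

reject H₀: no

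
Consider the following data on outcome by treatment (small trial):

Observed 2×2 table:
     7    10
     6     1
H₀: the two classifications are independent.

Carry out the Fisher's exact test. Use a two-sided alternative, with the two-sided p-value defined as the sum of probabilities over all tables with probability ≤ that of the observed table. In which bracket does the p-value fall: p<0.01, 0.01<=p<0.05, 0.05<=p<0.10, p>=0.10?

p-value bracket: 0.05<=p<0.10

Margins: r₁=17, r₂=7, c₁=13, c₂=11, n=24
p_obs = C(17,7)·C(7,6)/C(24,13); sum pmf over tables with pmf ≤ p_obs
p-value (two-sided) = 0.07780
→ bracket: 0.05<=p<0.10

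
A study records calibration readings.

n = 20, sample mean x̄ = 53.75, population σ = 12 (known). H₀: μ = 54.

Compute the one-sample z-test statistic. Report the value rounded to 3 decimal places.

test statistic = -0.093

SE = σ/√n = 12/√20 = 2.6833
z = (x̄−μ₀)/SE = (53.75−54)/2.6833 = -0.0932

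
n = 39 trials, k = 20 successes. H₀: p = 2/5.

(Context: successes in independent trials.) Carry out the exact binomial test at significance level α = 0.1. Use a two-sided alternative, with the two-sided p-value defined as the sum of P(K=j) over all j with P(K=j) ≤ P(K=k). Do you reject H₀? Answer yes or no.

reject H₀: no

Exact binomial: n=39, k=20, p₀=2/5=0.4000
P(X=j) = C(n,j)·p₀^j·(1−p₀)^(n−j); p = Σ P(X=j) over j with P(X=j) ≤ P(X=20)
p-value (two-sided) = 0.19028
At α=0.1: p ≥ α → fail to reject H₀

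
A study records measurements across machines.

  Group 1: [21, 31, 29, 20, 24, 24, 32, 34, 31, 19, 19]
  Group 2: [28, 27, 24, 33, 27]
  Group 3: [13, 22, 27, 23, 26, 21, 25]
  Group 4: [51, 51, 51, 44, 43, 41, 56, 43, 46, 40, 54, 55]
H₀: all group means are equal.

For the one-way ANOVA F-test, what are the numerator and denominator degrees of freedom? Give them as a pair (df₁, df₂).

k = 4 groups, N = 35 total
df = (k−1, N−k) = (4−1, 35−4) = (3, 31)

degrees of freedom = [3, 31]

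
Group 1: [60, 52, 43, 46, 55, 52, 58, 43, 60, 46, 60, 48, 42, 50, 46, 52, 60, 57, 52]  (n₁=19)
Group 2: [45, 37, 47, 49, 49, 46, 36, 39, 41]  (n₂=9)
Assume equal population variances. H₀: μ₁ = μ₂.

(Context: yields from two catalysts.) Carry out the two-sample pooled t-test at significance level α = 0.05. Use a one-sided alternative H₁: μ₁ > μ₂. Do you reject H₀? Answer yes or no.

reject H₀: yes

x̄₁=51.684, s₁=6.299, n₁=19
x̄₂=43.222, s₂=5.069, n₂=9
s_p² = [18·6.299² + 8·5.069²]/26 = 35.3716
SE = √(s_p²·(1/19+1/9)) = 2.4066
t = (51.684−43.222)/2.4066 = 3.5161
df = 26
p-value (one-sided, H₁ greater) = 0.00081
At α=0.05: p < α → reject H₀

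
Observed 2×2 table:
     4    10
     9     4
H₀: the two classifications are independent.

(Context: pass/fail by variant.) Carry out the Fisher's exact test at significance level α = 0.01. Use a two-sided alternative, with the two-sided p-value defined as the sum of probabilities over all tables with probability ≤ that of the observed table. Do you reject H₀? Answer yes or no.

reject H₀: no

Margins: r₁=14, r₂=13, c₁=13, c₂=14, n=27
p_obs = C(14,4)·C(13,9)/C(27,13); sum pmf over tables with pmf ≤ p_obs
p-value (two-sided) = 0.05698
At α=0.01: p ≥ α → fail to reject H₀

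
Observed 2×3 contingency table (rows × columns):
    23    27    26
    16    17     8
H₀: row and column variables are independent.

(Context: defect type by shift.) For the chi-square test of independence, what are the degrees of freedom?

degrees of freedom = 2

df = (r−1)(c−1) = (2−1)·(3−1) = 2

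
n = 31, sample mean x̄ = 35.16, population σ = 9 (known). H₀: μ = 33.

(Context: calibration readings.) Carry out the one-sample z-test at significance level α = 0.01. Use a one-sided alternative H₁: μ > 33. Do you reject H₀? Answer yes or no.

reject H₀: no

SE = σ/√n = 9/√31 = 1.6164
z = (x̄−μ₀)/SE = (35.16−33)/1.6164 = 1.3363
p-value (one-sided, H₁ greater) = 0.09073
At α=0.01: p ≥ α → fail to reject H₀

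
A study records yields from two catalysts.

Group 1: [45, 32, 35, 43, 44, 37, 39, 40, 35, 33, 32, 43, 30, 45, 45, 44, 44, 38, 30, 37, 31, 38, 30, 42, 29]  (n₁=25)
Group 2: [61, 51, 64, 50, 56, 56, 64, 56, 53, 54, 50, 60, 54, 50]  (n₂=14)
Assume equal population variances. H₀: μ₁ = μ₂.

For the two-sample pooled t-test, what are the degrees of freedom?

degrees of freedom = 37

df = n₁ + n₂ − 2 = 25 + 14 − 2 = 37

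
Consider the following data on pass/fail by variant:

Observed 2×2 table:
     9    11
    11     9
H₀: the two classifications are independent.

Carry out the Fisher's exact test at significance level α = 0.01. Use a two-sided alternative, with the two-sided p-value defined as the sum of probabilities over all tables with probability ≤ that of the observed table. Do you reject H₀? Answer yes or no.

reject H₀: no

Margins: r₁=20, r₂=20, c₁=20, c₂=20, n=40
p_obs = C(20,9)·C(20,11)/C(40,20); sum pmf over tables with pmf ≤ p_obs
p-value (two-sided) = 0.75237
At α=0.01: p ≥ α → fail to reject H₀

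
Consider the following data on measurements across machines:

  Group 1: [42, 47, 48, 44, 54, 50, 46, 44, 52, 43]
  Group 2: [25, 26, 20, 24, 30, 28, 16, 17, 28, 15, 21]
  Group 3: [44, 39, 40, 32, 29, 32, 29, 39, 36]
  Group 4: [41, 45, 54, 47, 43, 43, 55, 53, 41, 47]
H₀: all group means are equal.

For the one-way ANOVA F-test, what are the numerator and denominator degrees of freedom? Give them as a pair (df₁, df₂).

k = 4 groups, N = 40 total
df = (k−1, N−k) = (4−1, 40−4) = (3, 36)

degrees of freedom = [3, 36]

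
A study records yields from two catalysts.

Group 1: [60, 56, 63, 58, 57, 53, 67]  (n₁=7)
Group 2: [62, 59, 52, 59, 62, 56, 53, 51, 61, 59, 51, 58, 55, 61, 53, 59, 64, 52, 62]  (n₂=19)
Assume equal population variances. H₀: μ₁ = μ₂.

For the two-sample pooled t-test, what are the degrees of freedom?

degrees of freedom = 24

df = n₁ + n₂ − 2 = 7 + 19 − 2 = 24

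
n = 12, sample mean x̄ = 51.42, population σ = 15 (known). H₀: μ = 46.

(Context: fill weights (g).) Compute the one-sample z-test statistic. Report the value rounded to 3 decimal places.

test statistic = 1.252

SE = σ/√n = 15/√12 = 4.3301
z = (x̄−μ₀)/SE = (51.42−46)/4.3301 = 1.2517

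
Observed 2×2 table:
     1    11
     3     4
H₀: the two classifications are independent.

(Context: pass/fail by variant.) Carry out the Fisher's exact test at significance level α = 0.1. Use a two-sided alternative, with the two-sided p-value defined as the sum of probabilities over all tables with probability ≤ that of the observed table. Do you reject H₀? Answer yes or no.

reject H₀: no

Margins: r₁=12, r₂=7, c₁=4, c₂=15, n=19
p_obs = C(12,1)·C(7,3)/C(19,4); sum pmf over tables with pmf ≤ p_obs
p-value (two-sided) = 0.11739
At α=0.1: p ≥ α → fail to reject H₀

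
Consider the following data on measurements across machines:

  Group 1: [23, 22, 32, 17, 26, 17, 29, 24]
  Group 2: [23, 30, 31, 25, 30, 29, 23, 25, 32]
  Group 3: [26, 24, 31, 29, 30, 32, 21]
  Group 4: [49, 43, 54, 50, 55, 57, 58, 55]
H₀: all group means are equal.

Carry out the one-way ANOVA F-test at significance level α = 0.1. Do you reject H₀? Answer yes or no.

Group means [23.75, 27.56, 27.57, 52.62], grand mean 32.875
SSB = Σnᵢ(x̄ᵢ−x̄)² = 4238.188; SSW = ΣΣ(x−x̄ᵢ)² = 567.312
MSB = 4238.188/3 = 1412.7295; MSW = 567.312/28 = 20.2611
F = MSB/MSW = 69.7261
df = (3, 28)
p-value (upper-tail) = 0.00000
At α=0.1: p < α → reject H₀

reject H₀: yes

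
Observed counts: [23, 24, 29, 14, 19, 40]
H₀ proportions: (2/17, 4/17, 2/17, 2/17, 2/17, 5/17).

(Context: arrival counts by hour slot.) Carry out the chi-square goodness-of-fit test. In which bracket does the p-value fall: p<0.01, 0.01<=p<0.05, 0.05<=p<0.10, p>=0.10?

n = 149; E_i = n·p_i = [17.53, 35.06, 17.53, 17.53, 17.53, 43.82]
χ² = (23−17.53)²/17.53 + (24−35.06)²/35.06 + (29−17.53)²/17.53 + (14−17.53)²/17.53 + (19−17.53)²/17.53 + (40−43.82)²/43.82 = 13.8691
df = 5
p-value (upper-tail) = 0.01646
→ bracket: 0.01<=p<0.05

p-value bracket: 0.01<=p<0.05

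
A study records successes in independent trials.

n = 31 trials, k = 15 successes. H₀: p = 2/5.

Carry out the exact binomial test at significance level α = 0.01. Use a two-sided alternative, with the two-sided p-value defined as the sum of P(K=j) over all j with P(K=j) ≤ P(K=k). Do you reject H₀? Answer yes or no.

Exact binomial: n=31, k=15, p₀=2/5=0.4000
P(X=j) = C(n,j)·p₀^j·(1−p₀)^(n−j); p = Σ P(X=j) over j with P(X=j) ≤ P(X=15)
p-value (two-sided) = 0.36280
At α=0.01: p ≥ α → fail to reject H₀

reject H₀: no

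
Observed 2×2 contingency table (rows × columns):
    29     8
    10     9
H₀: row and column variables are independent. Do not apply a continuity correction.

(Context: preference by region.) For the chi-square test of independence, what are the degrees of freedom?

degrees of freedom = 1

df = (r−1)(c−1) = (2−1)·(2−1) = 1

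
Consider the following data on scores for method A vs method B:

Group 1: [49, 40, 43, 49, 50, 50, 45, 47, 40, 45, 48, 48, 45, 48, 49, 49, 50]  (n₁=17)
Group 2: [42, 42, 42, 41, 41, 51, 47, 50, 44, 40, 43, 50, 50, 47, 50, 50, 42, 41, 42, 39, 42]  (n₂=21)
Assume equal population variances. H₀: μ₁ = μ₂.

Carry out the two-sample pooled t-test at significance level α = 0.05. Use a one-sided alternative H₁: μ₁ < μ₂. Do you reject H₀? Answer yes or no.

x̄₁=46.765, s₁=3.270, n₁=17
x̄₂=44.571, s₂=4.081, n₂=21
s_p² = [16·3.270² + 20·4.081²]/36 = 14.0056
SE = √(s_p²·(1/17+1/21)) = 1.2210
t = (46.765−44.571)/1.2210 = 1.7963
df = 36
p-value (one-sided, H₁ less) = 0.95958
At α=0.05: p ≥ α → fail to reject H₀

reject H₀: no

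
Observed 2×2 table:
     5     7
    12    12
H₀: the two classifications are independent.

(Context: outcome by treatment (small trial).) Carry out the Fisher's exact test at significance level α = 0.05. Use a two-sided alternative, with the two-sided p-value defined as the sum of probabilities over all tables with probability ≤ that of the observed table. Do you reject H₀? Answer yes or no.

Margins: r₁=12, r₂=24, c₁=17, c₂=19, n=36
p_obs = C(12,5)·C(24,12)/C(36,17); sum pmf over tables with pmf ≤ p_obs
p-value (two-sided) = 0.73173
At α=0.05: p ≥ α → fail to reject H₀

reject H₀: no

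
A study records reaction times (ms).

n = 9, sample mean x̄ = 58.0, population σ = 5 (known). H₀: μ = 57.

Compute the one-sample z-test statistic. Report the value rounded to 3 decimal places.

test statistic = 0.600

SE = σ/√n = 5/√9 = 1.6667
z = (x̄−μ₀)/SE = (58.0−57)/1.6667 = 0.6000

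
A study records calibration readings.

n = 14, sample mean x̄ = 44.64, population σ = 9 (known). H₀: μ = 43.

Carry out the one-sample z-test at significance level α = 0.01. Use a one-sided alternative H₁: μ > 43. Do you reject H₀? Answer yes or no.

reject H₀: no

SE = σ/√n = 9/√14 = 2.4054
z = (x̄−μ₀)/SE = (44.64−43)/2.4054 = 0.6818
p-value (one-sided, H₁ greater) = 0.24768
At α=0.01: p ≥ α → fail to reject H₀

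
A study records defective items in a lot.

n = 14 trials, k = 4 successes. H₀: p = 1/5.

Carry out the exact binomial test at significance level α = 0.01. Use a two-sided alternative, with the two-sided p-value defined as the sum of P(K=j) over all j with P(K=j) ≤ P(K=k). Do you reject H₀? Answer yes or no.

Exact binomial: n=14, k=4, p₀=1/5=0.2000
P(X=j) = C(n,j)·p₀^j·(1−p₀)^(n−j); p = Σ P(X=j) over j with P(X=j) ≤ P(X=4)
p-value (two-sided) = 0.49972
At α=0.01: p ≥ α → fail to reject H₀

reject H₀: no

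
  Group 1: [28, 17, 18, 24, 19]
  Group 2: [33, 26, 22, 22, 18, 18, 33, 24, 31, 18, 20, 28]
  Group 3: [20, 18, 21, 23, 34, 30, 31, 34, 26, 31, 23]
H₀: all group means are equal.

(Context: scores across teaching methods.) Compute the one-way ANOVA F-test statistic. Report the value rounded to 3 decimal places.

test statistic = 1.533

Group means [21.20, 24.42, 26.45], grand mean 24.643
SSB = Σnᵢ(x̄ᵢ−x̄)² = 95.985; SSW = ΣΣ(x−x̄ᵢ)² = 782.444
MSB = 95.985/2 = 47.9923; MSW = 782.444/25 = 31.2978
F = MSB/MSW = 1.5334
df = (2, 25)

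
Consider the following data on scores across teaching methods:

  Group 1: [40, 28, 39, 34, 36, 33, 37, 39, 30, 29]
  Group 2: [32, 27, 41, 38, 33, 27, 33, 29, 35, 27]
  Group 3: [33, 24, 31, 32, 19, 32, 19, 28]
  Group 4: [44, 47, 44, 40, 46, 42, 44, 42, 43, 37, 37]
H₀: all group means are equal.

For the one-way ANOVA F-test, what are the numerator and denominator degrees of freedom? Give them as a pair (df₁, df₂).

degrees of freedom = [3, 35]

k = 4 groups, N = 39 total
df = (k−1, N−k) = (4−1, 39−4) = (3, 35)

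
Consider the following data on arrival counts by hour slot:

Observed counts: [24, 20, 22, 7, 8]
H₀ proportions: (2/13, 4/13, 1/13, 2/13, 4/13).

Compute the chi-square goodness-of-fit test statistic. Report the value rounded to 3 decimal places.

test statistic = 65.451

n = 81; E_i = n·p_i = [12.46, 24.92, 6.23, 12.46, 24.92]
χ² = (24−12.46)²/12.46 + (20−24.92)²/24.92 + (22−6.23)²/6.23 + (7−12.46)²/12.46 + (8−24.92)²/24.92 = 65.4506
df = 4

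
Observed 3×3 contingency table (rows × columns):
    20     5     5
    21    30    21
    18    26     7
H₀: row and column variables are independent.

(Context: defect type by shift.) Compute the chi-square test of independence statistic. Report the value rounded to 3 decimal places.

test statistic = 17.339

Row totals [30, 72, 51], col totals [59, 61, 33], n=153
χ² = (20−11.57)²/11.57 + (5−11.96)²/11.96 + (5−6.47)²/6.47 + (21−27.76)²/27.76 + (30−28.71)²/28.71 + (21−15.53)²/15.53 + (18−19.67)²/19.67 + (26−20.33)²/20.33 + (7−11.00)²/11.00 = 17.3388
df = 4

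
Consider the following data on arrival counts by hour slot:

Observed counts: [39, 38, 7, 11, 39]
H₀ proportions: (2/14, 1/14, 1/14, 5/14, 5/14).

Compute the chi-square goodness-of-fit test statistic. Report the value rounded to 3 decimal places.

n = 134; E_i = n·p_i = [19.14, 9.57, 9.57, 47.86, 47.86]
χ² = (39−19.14)²/19.14 + (38−9.57)²/9.57 + (7−9.57)²/9.57 + (11−47.86)²/47.86 + (39−47.86)²/47.86 = 135.7507
df = 4

test statistic = 135.751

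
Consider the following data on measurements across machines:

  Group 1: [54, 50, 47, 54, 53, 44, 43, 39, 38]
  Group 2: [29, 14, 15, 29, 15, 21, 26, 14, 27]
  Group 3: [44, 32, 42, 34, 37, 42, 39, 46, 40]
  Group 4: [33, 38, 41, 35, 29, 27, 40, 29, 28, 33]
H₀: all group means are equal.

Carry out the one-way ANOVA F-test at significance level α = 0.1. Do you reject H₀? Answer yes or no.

reject H₀: yes

Group means [46.89, 21.11, 39.56, 33.30], grand mean 35.162
SSB = Σnᵢ(x̄ᵢ−x̄)² = 3222.927; SSW = ΣΣ(x−x̄ᵢ)² = 1074.100
MSB = 3222.927/3 = 1074.3090; MSW = 1074.100/33 = 32.5485
F = MSB/MSW = 33.0064
df = (3, 33)
p-value (upper-tail) = 0.00000
At α=0.1: p < α → reject H₀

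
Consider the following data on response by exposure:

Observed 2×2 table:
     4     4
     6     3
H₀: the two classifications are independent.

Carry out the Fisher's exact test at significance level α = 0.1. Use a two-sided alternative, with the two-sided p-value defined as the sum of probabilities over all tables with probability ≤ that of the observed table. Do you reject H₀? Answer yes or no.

Margins: r₁=8, r₂=9, c₁=10, c₂=7, n=17
p_obs = C(8,4)·C(9,6)/C(17,10); sum pmf over tables with pmf ≤ p_obs
p-value (two-sided) = 0.63719
At α=0.1: p ≥ α → fail to reject H₀

reject H₀: no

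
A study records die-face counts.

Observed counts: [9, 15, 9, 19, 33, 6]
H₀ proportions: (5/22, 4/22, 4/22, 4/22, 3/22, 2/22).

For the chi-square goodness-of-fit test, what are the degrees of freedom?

degrees of freedom = 5

df = k − 1 = 6 − 1 = 5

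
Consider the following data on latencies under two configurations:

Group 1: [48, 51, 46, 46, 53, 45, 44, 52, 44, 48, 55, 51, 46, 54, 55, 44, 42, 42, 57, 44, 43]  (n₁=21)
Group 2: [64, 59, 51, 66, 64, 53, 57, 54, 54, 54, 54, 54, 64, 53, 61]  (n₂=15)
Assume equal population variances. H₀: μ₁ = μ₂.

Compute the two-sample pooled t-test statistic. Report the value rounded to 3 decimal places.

x̄₁=48.095, s₁=4.774, n₁=21
x̄₂=57.467, s₂=5.055, n₂=15
s_p² = [20·4.774² + 14·5.055²]/34 = 23.9277
SE = √(s_p²·(1/21+1/15)) = 1.6537
t = (48.095−57.467)/1.6537 = -5.6671
df = 34

test statistic = -5.667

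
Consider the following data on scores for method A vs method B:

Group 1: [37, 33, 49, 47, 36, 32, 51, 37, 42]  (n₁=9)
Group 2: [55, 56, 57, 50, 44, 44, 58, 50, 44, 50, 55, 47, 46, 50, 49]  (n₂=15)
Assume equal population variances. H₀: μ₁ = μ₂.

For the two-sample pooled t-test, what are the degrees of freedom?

df = n₁ + n₂ − 2 = 9 + 15 − 2 = 22

degrees of freedom = 22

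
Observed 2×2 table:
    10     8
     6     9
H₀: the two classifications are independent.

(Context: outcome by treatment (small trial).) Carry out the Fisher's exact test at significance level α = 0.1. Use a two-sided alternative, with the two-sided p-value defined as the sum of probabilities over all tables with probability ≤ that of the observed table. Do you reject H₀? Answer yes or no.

reject H₀: no

Margins: r₁=18, r₂=15, c₁=16, c₂=17, n=33
p_obs = C(18,10)·C(15,6)/C(33,16); sum pmf over tables with pmf ≤ p_obs
p-value (two-sided) = 0.49053
At α=0.1: p ≥ α → fail to reject H₀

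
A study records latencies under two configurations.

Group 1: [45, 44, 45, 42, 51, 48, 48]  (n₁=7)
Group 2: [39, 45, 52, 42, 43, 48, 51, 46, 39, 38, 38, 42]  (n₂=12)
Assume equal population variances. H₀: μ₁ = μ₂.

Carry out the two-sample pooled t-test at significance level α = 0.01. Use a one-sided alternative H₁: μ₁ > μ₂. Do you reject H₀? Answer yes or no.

reject H₀: no

x̄₁=46.143, s₁=3.024, n₁=7
x̄₂=43.583, s₂=4.889, n₂=12
s_p² = [6·3.024² + 11·4.889²]/17 = 18.6926
SE = √(s_p²·(1/7+1/12)) = 2.0562
t = (46.143−43.583)/2.0562 = 1.2448
df = 17
p-value (one-sided, H₁ greater) = 0.11505
At α=0.01: p ≥ α → fail to reject H₀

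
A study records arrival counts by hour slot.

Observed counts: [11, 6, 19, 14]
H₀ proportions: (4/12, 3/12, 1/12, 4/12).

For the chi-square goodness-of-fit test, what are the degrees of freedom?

degrees of freedom = 3

df = k − 1 = 4 − 1 = 3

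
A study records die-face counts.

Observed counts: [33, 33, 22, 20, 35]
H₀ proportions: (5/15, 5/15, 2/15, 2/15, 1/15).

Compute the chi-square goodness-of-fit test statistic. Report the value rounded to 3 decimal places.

n = 143; E_i = n·p_i = [47.67, 47.67, 19.07, 19.07, 9.53]
χ² = (33−47.67)²/47.67 + (33−47.67)²/47.67 + (22−19.07)²/19.07 + (20−19.07)²/19.07 + (35−9.53)²/9.53 = 77.5524
df = 4

test statistic = 77.552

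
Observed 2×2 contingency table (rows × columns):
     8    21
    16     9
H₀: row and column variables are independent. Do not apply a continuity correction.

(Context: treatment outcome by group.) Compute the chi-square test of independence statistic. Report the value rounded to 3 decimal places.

test statistic = 7.210

Row totals [29, 25], col totals [24, 30], n=54
χ² = (8−12.89)²/12.89 + (21−16.11)²/16.11 + (16−11.11)²/11.11 + (9−13.89)²/13.89 = 7.2099
df = 1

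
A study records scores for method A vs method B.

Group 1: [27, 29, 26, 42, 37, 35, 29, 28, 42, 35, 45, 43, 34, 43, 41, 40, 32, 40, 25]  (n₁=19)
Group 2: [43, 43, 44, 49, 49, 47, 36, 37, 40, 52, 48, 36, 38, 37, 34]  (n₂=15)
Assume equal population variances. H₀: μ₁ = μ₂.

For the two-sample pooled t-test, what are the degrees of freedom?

df = n₁ + n₂ − 2 = 19 + 15 − 2 = 32

degrees of freedom = 32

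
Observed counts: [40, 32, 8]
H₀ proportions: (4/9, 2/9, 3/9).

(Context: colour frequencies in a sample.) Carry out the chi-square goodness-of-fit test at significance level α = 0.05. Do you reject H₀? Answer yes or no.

n = 80; E_i = n·p_i = [35.56, 17.78, 26.67]
χ² = (40−35.56)²/35.56 + (32−17.78)²/17.78 + (8−26.67)²/26.67 = 25.0000
df = 2
p-value (upper-tail) = 0.00000
At α=0.05: p < α → reject H₀

reject H₀: yes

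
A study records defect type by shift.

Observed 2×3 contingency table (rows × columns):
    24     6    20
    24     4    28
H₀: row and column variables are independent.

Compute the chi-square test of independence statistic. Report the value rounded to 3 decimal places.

Row totals [50, 56], col totals [48, 10, 48], n=106
χ² = (24−22.64)²/22.64 + (6−4.72)²/4.72 + (20−22.64)²/22.64 + (24−25.36)²/25.36 + (4−5.28)²/5.28 + (28−25.36)²/25.36 = 1.3982
df = 2

test statistic = 1.398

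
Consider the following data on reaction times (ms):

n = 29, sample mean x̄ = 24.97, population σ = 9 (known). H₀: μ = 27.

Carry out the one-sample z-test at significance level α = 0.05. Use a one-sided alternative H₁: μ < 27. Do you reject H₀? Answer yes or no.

reject H₀: no

SE = σ/√n = 9/√29 = 1.6713
z = (x̄−μ₀)/SE = (24.97−27)/1.6713 = -1.2147
p-value (one-sided, H₁ less) = 0.11225
At α=0.05: p ≥ α → fail to reject H₀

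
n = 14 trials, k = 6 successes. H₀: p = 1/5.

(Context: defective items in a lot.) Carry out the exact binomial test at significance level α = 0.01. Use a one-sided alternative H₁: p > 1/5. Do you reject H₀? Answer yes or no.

reject H₀: no

Exact binomial: n=14, k=6, p₀=1/5=0.2000
P(X≥6) from Σ C(n,i)·p₀^i·(1−p₀)^(n−i)
p-value (one-sided, H₁ greater) = 0.04385
At α=0.01: p ≥ α → fail to reject H₀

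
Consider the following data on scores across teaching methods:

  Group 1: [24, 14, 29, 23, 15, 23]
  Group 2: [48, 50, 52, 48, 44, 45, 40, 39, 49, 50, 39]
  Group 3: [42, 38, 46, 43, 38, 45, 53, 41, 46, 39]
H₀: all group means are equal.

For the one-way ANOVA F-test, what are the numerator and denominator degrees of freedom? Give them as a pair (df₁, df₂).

k = 3 groups, N = 27 total
df = (k−1, N−k) = (3−1, 27−3) = (2, 24)

degrees of freedom = [2, 24]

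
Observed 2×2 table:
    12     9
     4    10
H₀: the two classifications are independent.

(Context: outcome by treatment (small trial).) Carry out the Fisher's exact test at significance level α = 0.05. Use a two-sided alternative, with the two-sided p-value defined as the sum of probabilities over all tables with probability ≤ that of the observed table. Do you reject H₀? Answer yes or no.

Margins: r₁=21, r₂=14, c₁=16, c₂=19, n=35
p_obs = C(21,12)·C(14,4)/C(35,16); sum pmf over tables with pmf ≤ p_obs
p-value (two-sided) = 0.16619
At α=0.05: p ≥ α → fail to reject H₀

reject H₀: no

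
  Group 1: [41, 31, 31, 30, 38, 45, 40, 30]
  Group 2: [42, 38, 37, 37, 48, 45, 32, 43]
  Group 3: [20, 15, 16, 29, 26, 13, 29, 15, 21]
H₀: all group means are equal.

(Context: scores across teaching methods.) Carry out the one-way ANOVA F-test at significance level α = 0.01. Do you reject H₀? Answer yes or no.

reject H₀: yes

Group means [35.75, 40.25, 20.44], grand mean 31.680
SSB = Σnᵢ(x̄ᵢ−x̄)² = 1856.218; SSW = ΣΣ(x−x̄ᵢ)² = 747.222
MSB = 1856.218/2 = 928.1089; MSW = 747.222/22 = 33.9646
F = MSB/MSW = 27.3257
df = (2, 22)
p-value (upper-tail) = 0.00000
At α=0.01: p < α → reject H₀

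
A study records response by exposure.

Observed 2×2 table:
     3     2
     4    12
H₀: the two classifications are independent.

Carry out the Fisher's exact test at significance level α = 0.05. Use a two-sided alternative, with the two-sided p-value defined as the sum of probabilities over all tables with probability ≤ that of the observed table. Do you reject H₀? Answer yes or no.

Margins: r₁=5, r₂=16, c₁=7, c₂=14, n=21
p_obs = C(5,3)·C(16,4)/C(21,7); sum pmf over tables with pmf ≤ p_obs
p-value (two-sided) = 0.28001
At α=0.05: p ≥ α → fail to reject H₀

reject H₀: no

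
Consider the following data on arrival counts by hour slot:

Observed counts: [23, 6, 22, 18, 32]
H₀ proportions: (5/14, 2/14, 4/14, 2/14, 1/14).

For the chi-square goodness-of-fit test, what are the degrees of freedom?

degrees of freedom = 4

df = k − 1 = 5 − 1 = 4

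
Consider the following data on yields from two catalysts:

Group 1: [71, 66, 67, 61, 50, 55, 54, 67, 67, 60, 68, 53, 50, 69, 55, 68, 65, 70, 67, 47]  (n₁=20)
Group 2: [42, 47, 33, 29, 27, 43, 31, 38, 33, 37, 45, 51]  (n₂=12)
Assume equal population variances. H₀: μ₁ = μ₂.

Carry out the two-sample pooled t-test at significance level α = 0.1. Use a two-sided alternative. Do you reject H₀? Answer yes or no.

reject H₀: yes

x̄₁=61.500, s₁=7.770, n₁=20
x̄₂=38.000, s₂=7.640, n₂=12
s_p² = [19·7.770² + 11·7.640²]/30 = 59.6333
SE = √(s_p²·(1/20+1/12)) = 2.8198
t = (61.500−38.000)/2.8198 = 8.3340
df = 30
p-value (two-sided) = 0.00000
At α=0.1: p < α → reject H₀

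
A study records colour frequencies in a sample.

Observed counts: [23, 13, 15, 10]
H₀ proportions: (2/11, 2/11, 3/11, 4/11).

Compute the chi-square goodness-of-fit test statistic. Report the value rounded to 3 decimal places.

test statistic = 19.967

n = 61; E_i = n·p_i = [11.09, 11.09, 16.64, 22.18]
χ² = (23−11.09)²/11.09 + (13−11.09)²/11.09 + (15−16.64)²/16.64 + (10−22.18)²/22.18 = 19.9672
df = 3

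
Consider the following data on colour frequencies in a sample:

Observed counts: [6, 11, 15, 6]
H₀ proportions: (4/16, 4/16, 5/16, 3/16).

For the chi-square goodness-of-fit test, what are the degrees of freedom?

degrees of freedom = 3

df = k − 1 = 4 − 1 = 3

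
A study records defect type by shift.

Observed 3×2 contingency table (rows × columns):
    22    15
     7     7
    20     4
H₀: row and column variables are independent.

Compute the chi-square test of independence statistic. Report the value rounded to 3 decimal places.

test statistic = 5.450

Row totals [37, 14, 24], col totals [49, 26], n=75
χ² = (22−24.17)²/24.17 + (15−12.83)²/12.83 + (7−9.15)²/9.15 + (7−4.85)²/4.85 + (20−15.68)²/15.68 + (4−8.32)²/8.32 = 5.4502
df = 2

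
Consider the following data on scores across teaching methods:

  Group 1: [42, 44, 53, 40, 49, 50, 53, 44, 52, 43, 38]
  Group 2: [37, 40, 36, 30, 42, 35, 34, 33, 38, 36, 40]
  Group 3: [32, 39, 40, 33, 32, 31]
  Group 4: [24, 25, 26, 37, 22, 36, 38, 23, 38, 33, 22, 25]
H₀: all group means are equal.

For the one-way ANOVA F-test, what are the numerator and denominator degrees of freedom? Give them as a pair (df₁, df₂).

k = 4 groups, N = 40 total
df = (k−1, N−k) = (4−1, 40−4) = (3, 36)

degrees of freedom = [3, 36]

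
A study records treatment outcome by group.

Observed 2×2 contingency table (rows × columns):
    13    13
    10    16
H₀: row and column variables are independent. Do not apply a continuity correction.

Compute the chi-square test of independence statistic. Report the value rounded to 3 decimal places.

test statistic = 0.702

Row totals [26, 26], col totals [23, 29], n=52
χ² = (13−11.50)²/11.50 + (13−14.50)²/14.50 + (10−11.50)²/11.50 + (16−14.50)²/14.50 = 0.7016
df = 1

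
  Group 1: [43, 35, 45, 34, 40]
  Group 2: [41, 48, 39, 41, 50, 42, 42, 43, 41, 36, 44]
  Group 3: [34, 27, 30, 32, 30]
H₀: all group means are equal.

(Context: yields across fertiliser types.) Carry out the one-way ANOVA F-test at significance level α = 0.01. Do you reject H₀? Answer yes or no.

Group means [39.40, 42.45, 30.60], grand mean 38.905
SSB = Σnᵢ(x̄ᵢ−x̄)² = 484.682; SSW = ΣΣ(x−x̄ᵢ)² = 271.127
MSB = 484.682/2 = 242.3411; MSW = 271.127/18 = 15.0626
F = MSB/MSW = 16.0889
df = (2, 18)
p-value (upper-tail) = 0.00010
At α=0.01: p < α → reject H₀

reject H₀: yes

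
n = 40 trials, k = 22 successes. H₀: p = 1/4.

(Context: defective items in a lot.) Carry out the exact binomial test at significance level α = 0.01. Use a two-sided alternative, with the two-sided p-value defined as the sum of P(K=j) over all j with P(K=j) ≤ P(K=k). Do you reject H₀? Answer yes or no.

Exact binomial: n=40, k=22, p₀=1/4=0.2500
P(X=j) = C(n,j)·p₀^j·(1−p₀)^(n−j); p = Σ P(X=j) over j with P(X=j) ≤ P(X=22)
p-value (two-sided) = 0.00006
At α=0.01: p < α → reject H₀

reject H₀: yes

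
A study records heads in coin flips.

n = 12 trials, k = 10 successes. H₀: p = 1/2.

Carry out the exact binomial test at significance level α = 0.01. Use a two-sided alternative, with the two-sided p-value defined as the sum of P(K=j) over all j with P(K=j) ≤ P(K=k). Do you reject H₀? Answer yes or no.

reject H₀: no

Exact binomial: n=12, k=10, p₀=1/2=0.5000
P(X=j) = C(n,j)·p₀^j·(1−p₀)^(n−j); p = Σ P(X=j) over j with P(X=j) ≤ P(X=10)
p-value (two-sided) = 0.03857
At α=0.01: p ≥ α → fail to reject H₀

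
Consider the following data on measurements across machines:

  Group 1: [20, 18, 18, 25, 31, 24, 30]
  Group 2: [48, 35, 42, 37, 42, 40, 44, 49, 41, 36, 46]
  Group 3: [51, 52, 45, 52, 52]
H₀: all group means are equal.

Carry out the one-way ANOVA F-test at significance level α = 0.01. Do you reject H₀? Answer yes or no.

Group means [23.71, 41.82, 50.40], grand mean 38.174
SSB = Σnᵢ(x̄ᵢ−x̄)² = 2357.039; SSW = ΣΣ(x−x̄ᵢ)² = 430.265
MSB = 2357.039/2 = 1178.5197; MSW = 430.265/20 = 21.5132
F = MSB/MSW = 54.7811
df = (2, 20)
p-value (upper-tail) = 0.00000
At α=0.01: p < α → reject H₀

reject H₀: yes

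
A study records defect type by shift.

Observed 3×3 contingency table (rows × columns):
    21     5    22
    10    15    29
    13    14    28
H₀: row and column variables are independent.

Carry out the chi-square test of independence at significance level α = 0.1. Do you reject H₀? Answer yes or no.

reject H₀: yes

Row totals [48, 54, 55], col totals [44, 34, 79], n=157
χ² = (21−13.45)²/13.45 + (5−10.39)²/10.39 + (22−24.15)²/24.15 + (10−15.13)²/15.13 + (15−11.69)²/11.69 + (29−27.17)²/27.17 + (13−15.41)²/15.41 + (14−11.91)²/11.91 + (28−27.68)²/27.68 = 10.7740
df = 4
p-value (upper-tail) = 0.02922
At α=0.1: p < α → reject H₀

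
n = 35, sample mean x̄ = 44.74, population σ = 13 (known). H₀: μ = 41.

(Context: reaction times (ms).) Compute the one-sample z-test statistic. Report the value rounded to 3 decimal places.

test statistic = 1.702

SE = σ/√n = 13/√35 = 2.1974
z = (x̄−μ₀)/SE = (44.74−41)/2.1974 = 1.7020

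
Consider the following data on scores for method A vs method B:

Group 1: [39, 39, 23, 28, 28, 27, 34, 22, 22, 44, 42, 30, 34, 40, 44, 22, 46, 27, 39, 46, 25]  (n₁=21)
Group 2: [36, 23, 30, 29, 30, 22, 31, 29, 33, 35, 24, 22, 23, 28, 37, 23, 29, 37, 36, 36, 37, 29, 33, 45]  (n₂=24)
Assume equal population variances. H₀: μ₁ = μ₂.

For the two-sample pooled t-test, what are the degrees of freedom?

degrees of freedom = 43

df = n₁ + n₂ − 2 = 21 + 24 − 2 = 43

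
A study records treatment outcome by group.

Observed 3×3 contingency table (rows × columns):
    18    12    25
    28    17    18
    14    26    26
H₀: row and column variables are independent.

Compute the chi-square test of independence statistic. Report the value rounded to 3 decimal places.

test statistic = 11.037

Row totals [55, 63, 66], col totals [60, 55, 69], n=184
χ² = (18−17.93)²/17.93 + (12−16.44)²/16.44 + (25−20.62)²/20.62 + (28−20.54)²/20.54 + (17−18.83)²/18.83 + (18−23.62)²/23.62 + (14−21.52)²/21.52 + (26−19.73)²/19.73 + (26−24.75)²/24.75 = 11.0371
df = 4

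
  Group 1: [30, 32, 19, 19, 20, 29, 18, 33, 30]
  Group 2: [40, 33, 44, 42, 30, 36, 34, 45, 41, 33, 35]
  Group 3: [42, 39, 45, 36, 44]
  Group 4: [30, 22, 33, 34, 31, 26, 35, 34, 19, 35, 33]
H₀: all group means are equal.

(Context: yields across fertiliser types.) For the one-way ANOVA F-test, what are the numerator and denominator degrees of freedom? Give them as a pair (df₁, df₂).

degrees of freedom = [3, 32]

k = 4 groups, N = 36 total
df = (k−1, N−k) = (4−1, 36−4) = (3, 32)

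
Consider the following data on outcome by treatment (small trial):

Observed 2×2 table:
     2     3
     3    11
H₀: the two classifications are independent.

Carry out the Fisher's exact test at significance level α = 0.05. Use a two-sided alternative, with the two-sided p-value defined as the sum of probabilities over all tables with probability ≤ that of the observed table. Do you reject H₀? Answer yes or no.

Margins: r₁=5, r₂=14, c₁=5, c₂=14, n=19
p_obs = C(5,2)·C(14,3)/C(19,5); sum pmf over tables with pmf ≤ p_obs
p-value (two-sided) = 0.56957
At α=0.05: p ≥ α → fail to reject H₀

reject H₀: no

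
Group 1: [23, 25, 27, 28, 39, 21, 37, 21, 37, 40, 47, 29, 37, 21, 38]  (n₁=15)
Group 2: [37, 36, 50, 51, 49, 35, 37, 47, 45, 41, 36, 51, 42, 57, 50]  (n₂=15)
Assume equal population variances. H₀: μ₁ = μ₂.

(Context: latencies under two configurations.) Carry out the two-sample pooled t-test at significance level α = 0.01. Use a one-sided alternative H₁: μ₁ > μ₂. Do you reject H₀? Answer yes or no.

reject H₀: no

x̄₁=31.333, s₁=8.389, n₁=15
x̄₂=44.267, s₂=7.035, n₂=15
s_p² = [14·8.389² + 14·7.035²]/28 = 59.9381
SE = √(s_p²·(1/15+1/15)) = 2.8270
t = (31.333−44.267)/2.8270 = -4.5750
df = 28
p-value (one-sided, H₁ greater) = 0.99996
At α=0.01: p ≥ α → fail to reject H₀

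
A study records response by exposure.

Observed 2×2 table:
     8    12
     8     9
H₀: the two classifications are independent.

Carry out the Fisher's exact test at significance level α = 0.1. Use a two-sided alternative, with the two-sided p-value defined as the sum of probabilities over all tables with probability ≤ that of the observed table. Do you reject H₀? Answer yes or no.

reject H₀: no

Margins: r₁=20, r₂=17, c₁=16, c₂=21, n=37
p_obs = C(20,8)·C(17,8)/C(37,16); sum pmf over tables with pmf ≤ p_obs
p-value (two-sided) = 0.74631
At α=0.1: p ≥ α → fail to reject H₀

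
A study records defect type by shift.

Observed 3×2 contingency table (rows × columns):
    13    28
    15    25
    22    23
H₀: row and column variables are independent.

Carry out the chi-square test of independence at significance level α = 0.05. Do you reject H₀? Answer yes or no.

Row totals [41, 40, 45], col totals [50, 76], n=126
χ² = (13−16.27)²/16.27 + (28−24.73)²/24.73 + (15−15.87)²/15.87 + (25−24.13)²/24.13 + (22−17.86)²/17.86 + (23−27.14)²/27.14 = 2.7626
df = 2
p-value (upper-tail) = 0.25125
At α=0.05: p ≥ α → fail to reject H₀

reject H₀: no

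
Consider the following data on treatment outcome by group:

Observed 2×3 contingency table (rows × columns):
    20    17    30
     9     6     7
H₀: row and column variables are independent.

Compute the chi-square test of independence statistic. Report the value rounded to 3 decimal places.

Row totals [67, 22], col totals [29, 23, 37], n=89
χ² = (20−21.83)²/21.83 + (17−17.31)²/17.31 + (30−27.85)²/27.85 + (9−7.17)²/7.17 + (6−5.69)²/5.69 + (7−9.15)²/9.15 = 1.3136
df = 2

test statistic = 1.314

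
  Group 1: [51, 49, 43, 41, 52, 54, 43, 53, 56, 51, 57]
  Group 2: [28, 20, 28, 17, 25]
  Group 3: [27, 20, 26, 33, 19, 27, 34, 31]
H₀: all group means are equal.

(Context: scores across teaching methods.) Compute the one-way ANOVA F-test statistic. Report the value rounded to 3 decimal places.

test statistic = 61.068

Group means [50.00, 23.60, 27.12], grand mean 36.875
SSB = Σnᵢ(x̄ᵢ−x̄)² = 3536.550; SSW = ΣΣ(x−x̄ᵢ)² = 608.075
MSB = 3536.550/2 = 1768.2750; MSW = 608.075/21 = 28.9560
F = MSB/MSW = 61.0678
df = (2, 21)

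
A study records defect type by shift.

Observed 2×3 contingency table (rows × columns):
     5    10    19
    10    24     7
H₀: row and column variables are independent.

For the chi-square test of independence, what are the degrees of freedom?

degrees of freedom = 2

df = (r−1)(c−1) = (2−1)·(3−1) = 2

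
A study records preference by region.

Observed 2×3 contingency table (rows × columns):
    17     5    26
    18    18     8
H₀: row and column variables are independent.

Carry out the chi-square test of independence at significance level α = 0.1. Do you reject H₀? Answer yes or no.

reject H₀: yes

Row totals [48, 44], col totals [35, 23, 34], n=92
χ² = (17−18.26)²/18.26 + (5−12.00)²/12.00 + (26−17.74)²/17.74 + (18−16.74)²/16.74 + (18−11.00)²/11.00 + (8−16.26)²/16.26 = 16.7636
df = 2
p-value (upper-tail) = 0.00023
At α=0.1: p < α → reject H₀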